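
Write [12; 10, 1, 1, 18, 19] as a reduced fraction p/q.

89649/7412

Using pₖ = aₖpₖ₋₁ + pₖ₋₂ and qₖ = aₖqₖ₋₁ + qₖ₋₂:
  k=0: a=12, p=12, q=1
  k=1: a=10, p=121, q=10
  k=2: a=1, p=133, q=11
  k=3: a=1, p=254, q=21
  k=4: a=18, p=4705, q=389
  k=5: a=19, p=89649, q=7412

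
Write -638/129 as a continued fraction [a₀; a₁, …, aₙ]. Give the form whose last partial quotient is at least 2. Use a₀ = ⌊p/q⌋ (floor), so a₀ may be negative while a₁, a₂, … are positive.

[-5; 18, 2, 3]

-638 = -5*129 + 7
129 = 18*7 + 3
7 = 2*3 + 1
3 = 3*1 + 0  (stop)
So -638/129 = [-5; 18, 2, 3].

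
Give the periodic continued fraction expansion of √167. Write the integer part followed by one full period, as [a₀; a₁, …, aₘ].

[12; 1, 11, 1, 24]

a₀ = ⌊√167⌋ = 12.
With m₀=0, d₀=1 and mₖ₊₁ = dₖaₖ − mₖ, dₖ₊₁ = (n − mₖ₊₁²)/dₖ, aₖ₊₁ = ⌊(a₀+mₖ₊₁)/dₖ₊₁⌋:
  k=1: m=12, d=23, a=1
  k=2: m=11, d=2, a=11
  k=3: m=11, d=23, a=1
  k=4: m=12, d=1, a=24
d=1 and a=2a₀=24 at k=4, so the next step gives (m, d) = (12, 23) again — its k=1 value — and the period has length 4.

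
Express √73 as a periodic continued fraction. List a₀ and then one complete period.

a₀ = ⌊√73⌋ = 8.
With m₀=0, d₀=1 and mₖ₊₁ = dₖaₖ − mₖ, dₖ₊₁ = (n − mₖ₊₁²)/dₖ, aₖ₊₁ = ⌊(a₀+mₖ₊₁)/dₖ₊₁⌋:
  k=1: m=8, d=9, a=1
  k=2: m=1, d=8, a=1
  k=3: m=7, d=3, a=5
  k=4: m=8, d=3, a=5
  k=5: m=7, d=8, a=1
  k=6: m=1, d=9, a=1
  k=7: m=8, d=1, a=16
d=1 and a=2a₀=16 at k=7, so the next step gives (m, d) = (8, 9) again — its k=1 value — and the period has length 7.

[8; 1, 1, 5, 5, 1, 1, 16]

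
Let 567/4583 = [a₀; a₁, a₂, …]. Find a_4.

1

567 = 0·4583 + 567   →  a_0 = 0
4583 = 8·567 + 47   →  a_1 = 8
567 = 12·47 + 3   →  a_2 = 12
47 = 15·3 + 2   →  a_3 = 15
3 = 1·2 + 1   →  a_4 = 1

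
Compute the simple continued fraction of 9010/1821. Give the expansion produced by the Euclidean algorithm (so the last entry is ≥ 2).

[4; 1, 18, 5, 1, 15]

9010 = 4×1821 + 1726
1821 = 1×1726 + 95
1726 = 18×95 + 16
95 = 5×16 + 15
16 = 1×15 + 1
15 = 15×1 + 0  (stop)
So 9010/1821 = [4; 1, 18, 5, 1, 15].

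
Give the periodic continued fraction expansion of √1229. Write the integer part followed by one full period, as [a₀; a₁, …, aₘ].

[35; 17, 1, 1, 17, 70]

a₀ = ⌊√1229⌋ = 35.
With m₀=0, d₀=1 and mₖ₊₁ = dₖaₖ − mₖ, dₖ₊₁ = (n − mₖ₊₁²)/dₖ, aₖ₊₁ = ⌊(a₀+mₖ₊₁)/dₖ₊₁⌋:
  k=1: m=35, d=4, a=17
  k=2: m=33, d=35, a=1
  k=3: m=2, d=35, a=1
  k=4: m=33, d=4, a=17
  k=5: m=35, d=1, a=70
d=1 and a=2a₀=70 at k=5, so the next step gives (m, d) = (35, 4) again — its k=1 value — and the period has length 5.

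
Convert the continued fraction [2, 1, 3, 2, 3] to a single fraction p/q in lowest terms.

Using pₖ = aₖpₖ₋₁ + pₖ₋₂ and qₖ = aₖqₖ₋₁ + qₖ₋₂:
  k=0: a=2, p=2, q=1
  k=1: a=1, p=3, q=1
  k=2: a=3, p=11, q=4
  k=3: a=2, p=25, q=9
  k=4: a=3, p=86, q=31

86/31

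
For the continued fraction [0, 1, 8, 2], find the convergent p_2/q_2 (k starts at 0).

8/9

Using pₖ = aₖpₖ₋₁ + pₖ₋₂, qₖ = aₖqₖ₋₁ + qₖ₋₂ (with p₋₁=1, p₋₂=0, q₋₁=0, q₋₂=1):
  k=0: a=0, p=0, q=1
  k=1: a=1, p=1, q=1
  k=2: a=8, p=8, q=9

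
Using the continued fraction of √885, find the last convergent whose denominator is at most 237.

6991/235

√885 = [29; 1, 2, 1, 58, …] (period length 4).
Convergents:
  p_0/q_0 = 29/1
  p_1/q_1 = 30/1
  p_2/q_2 = 89/3
  p_3/q_3 = 119/4
  p_4/q_4 = 6991/235
  p_5/q_5 = 7110/239
q_4 = 235 ≤ 237 < 239 = q_5, so the answer is 6991/235.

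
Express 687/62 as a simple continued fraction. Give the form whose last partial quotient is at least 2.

687 = 11·62 + 5
62 = 12·5 + 2
5 = 2·2 + 1
2 = 2·1 + 0  (stop)
So 687/62 = [11; 12, 2, 2].

[11; 12, 2, 2]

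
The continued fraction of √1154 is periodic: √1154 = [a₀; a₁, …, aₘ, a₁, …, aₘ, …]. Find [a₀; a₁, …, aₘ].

a₀ = ⌊√1154⌋ = 33.
With m₀=0, d₀=1 and mₖ₊₁ = dₖaₖ − mₖ, dₖ₊₁ = (n − mₖ₊₁²)/dₖ, aₖ₊₁ = ⌊(a₀+mₖ₊₁)/dₖ₊₁⌋:
  k=1: m=33, d=65, a=1
  k=2: m=32, d=2, a=32
  k=3: m=32, d=65, a=1
  k=4: m=33, d=1, a=66
d=1 and a=2a₀=66 at k=4, so the next step gives (m, d) = (33, 65) again — its k=1 value — and the period has length 4.

[33; 1, 32, 1, 66]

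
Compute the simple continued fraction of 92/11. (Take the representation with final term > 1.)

92 = 8*11 + 4
11 = 2*4 + 3
4 = 1*3 + 1
3 = 3*1 + 0  (stop)
So 92/11 = [8; 2, 1, 3].

[8; 2, 1, 3]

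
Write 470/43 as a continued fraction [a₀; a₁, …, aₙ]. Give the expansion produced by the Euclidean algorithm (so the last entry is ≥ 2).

470 = 10*43 + 40
43 = 1*40 + 3
40 = 13*3 + 1
3 = 3*1 + 0  (stop)
So 470/43 = [10; 1, 13, 3].

[10; 1, 13, 3]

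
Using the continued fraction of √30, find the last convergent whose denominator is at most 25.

√30 = [5; 2, 10, …] (period length 2).
Convergents:
  p_0/q_0 = 5/1
  p_1/q_1 = 11/2
  p_2/q_2 = 115/21
  p_3/q_3 = 241/44
q_2 = 21 ≤ 25 < 44 = q_3, so the answer is 115/21.

115/21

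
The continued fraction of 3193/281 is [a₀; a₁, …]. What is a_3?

3

3193 = 11·281 + 102   →  a_0 = 11
281 = 2·102 + 77   →  a_1 = 2
102 = 1·77 + 25   →  a_2 = 1
77 = 3·25 + 2   →  a_3 = 3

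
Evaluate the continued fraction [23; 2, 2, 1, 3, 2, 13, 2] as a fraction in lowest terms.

Fold from the inside: start with 2/1.
  13 + 1/2 = 27/2
  2 + 2/27 = 56/27
  3 + 27/56 = 195/56
  1 + 56/195 = 251/195
  2 + 195/251 = 697/251
  2 + 251/697 = 1645/697
  23 + 697/1645 = 38532/1645

38532/1645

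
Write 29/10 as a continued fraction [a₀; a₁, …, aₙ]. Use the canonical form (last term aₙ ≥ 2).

29 = 2·10 + 9
10 = 1·9 + 1
9 = 9·1 + 0  (stop)
So 29/10 = [2; 1, 9].

[2; 1, 9]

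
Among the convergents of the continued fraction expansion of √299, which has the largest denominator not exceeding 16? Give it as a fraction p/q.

√299 = [17; 3, 2, 3, 34, …] (period length 4).
Convergents:
  p_0/q_0 = 17/1
  p_1/q_1 = 52/3
  p_2/q_2 = 121/7
  p_3/q_3 = 415/24
q_2 = 7 ≤ 16 < 24 = q_3, so the answer is 121/7.

121/7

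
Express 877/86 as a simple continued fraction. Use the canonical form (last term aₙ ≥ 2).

877 = 10*86 + 17
86 = 5*17 + 1
17 = 17*1 + 0  (stop)
So 877/86 = [10; 5, 17].

[10; 5, 17]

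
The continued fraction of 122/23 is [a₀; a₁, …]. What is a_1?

122 = 5·23 + 7   →  a_0 = 5
23 = 3·7 + 2   →  a_1 = 3

3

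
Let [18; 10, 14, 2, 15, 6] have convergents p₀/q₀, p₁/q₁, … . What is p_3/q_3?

5285/292

Using pₖ = aₖpₖ₋₁ + pₖ₋₂, qₖ = aₖqₖ₋₁ + qₖ₋₂ (with p₋₁=1, p₋₂=0, q₋₁=0, q₋₂=1):
  k=0: a=18, p=18, q=1
  k=1: a=10, p=181, q=10
  k=2: a=14, p=2552, q=141
  k=3: a=2, p=5285, q=292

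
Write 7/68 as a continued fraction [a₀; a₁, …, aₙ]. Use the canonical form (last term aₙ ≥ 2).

7 = 0×68 + 7
68 = 9×7 + 5
7 = 1×5 + 2
5 = 2×2 + 1
2 = 2×1 + 0  (stop)
So 7/68 = [0; 9, 1, 2, 2].

[0; 9, 1, 2, 2]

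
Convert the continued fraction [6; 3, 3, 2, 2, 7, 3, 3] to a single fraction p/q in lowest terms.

Using pₖ = aₖpₖ₋₁ + pₖ₋₂ and qₖ = aₖqₖ₋₁ + qₖ₋₂:
  k=0: a=6, p=6, q=1
  k=1: a=3, p=19, q=3
  k=2: a=3, p=63, q=10
  k=3: a=2, p=145, q=23
  k=4: a=2, p=353, q=56
  k=5: a=7, p=2616, q=415
  k=6: a=3, p=8201, q=1301
  k=7: a=3, p=27219, q=4318

27219/4318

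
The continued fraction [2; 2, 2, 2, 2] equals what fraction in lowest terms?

70/29

Fold from the inside: start with 2/1.
  2 + 1/2 = 5/2
  2 + 2/5 = 12/5
  2 + 5/12 = 29/12
  2 + 12/29 = 70/29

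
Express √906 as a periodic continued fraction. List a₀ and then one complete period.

a₀ = ⌊√906⌋ = 30.
With m₀=0, d₀=1 and mₖ₊₁ = dₖaₖ − mₖ, dₖ₊₁ = (n − mₖ₊₁²)/dₖ, aₖ₊₁ = ⌊(a₀+mₖ₊₁)/dₖ₊₁⌋:
  k=1: m=30, d=6, a=10
  k=2: m=30, d=1, a=60
d=1 and a=2a₀=60 at k=2, so the next step gives (m, d) = (30, 6) again — its k=1 value — and the period has length 2.

[30; 10, 60]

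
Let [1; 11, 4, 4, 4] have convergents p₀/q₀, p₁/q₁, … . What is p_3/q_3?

208/191

Using pₖ = aₖpₖ₋₁ + pₖ₋₂, qₖ = aₖqₖ₋₁ + qₖ₋₂ (with p₋₁=1, p₋₂=0, q₋₁=0, q₋₂=1):
  k=0: a=1, p=1, q=1
  k=1: a=11, p=12, q=11
  k=2: a=4, p=49, q=45
  k=3: a=4, p=208, q=191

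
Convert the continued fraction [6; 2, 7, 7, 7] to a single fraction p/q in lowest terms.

Fold from the inside: start with 7/1.
  7 + 1/7 = 50/7
  7 + 7/50 = 357/50
  2 + 50/357 = 764/357
  6 + 357/764 = 4941/764

4941/764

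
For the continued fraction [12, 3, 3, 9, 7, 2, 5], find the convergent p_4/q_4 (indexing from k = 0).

Using pₖ = aₖpₖ₋₁ + pₖ₋₂, qₖ = aₖqₖ₋₁ + qₖ₋₂ (with p₋₁=1, p₋₂=0, q₋₁=0, q₋₂=1):
  k=0: a=12, p=12, q=1
  k=1: a=3, p=37, q=3
  k=2: a=3, p=123, q=10
  k=3: a=9, p=1144, q=93
  k=4: a=7, p=8131, q=661

8131/661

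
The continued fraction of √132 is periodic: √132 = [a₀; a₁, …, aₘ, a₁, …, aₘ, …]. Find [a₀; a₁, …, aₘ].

[11; 2, 22]

a₀ = ⌊√132⌋ = 11.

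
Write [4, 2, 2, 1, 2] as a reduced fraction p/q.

Fold from the inside: start with 2/1.
  1 + 1/2 = 3/2
  2 + 2/3 = 8/3
  2 + 3/8 = 19/8
  4 + 8/19 = 84/19

84/19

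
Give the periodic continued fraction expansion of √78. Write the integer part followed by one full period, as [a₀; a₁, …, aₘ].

a₀ = ⌊√78⌋ = 8.
With m₀=0, d₀=1 and mₖ₊₁ = dₖaₖ − mₖ, dₖ₊₁ = (n − mₖ₊₁²)/dₖ, aₖ₊₁ = ⌊(a₀+mₖ₊₁)/dₖ₊₁⌋:
  k=1: m=8, d=14, a=1
  k=2: m=6, d=3, a=4
  k=3: m=6, d=14, a=1
  k=4: m=8, d=1, a=16
d=1 and a=2a₀=16 at k=4, so the next step gives (m, d) = (8, 14) again — its k=1 value — and the period has length 4.

[8; 1, 4, 1, 16]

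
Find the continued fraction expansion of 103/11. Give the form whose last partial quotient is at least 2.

[9; 2, 1, 3]

103 = 9*11 + 4
11 = 2*4 + 3
4 = 1*3 + 1
3 = 3*1 + 0  (stop)
So 103/11 = [9; 2, 1, 3].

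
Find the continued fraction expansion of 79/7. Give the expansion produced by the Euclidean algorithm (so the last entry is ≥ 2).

79 = 11·7 + 2
7 = 3·2 + 1
2 = 2·1 + 0  (stop)
So 79/7 = [11; 3, 2].

[11; 3, 2]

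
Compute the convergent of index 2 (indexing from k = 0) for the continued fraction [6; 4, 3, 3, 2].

Using pₖ = aₖpₖ₋₁ + pₖ₋₂, qₖ = aₖqₖ₋₁ + qₖ₋₂ (with p₋₁=1, p₋₂=0, q₋₁=0, q₋₂=1):
  k=0: a=6, p=6, q=1
  k=1: a=4, p=25, q=4
  k=2: a=3, p=81, q=13

81/13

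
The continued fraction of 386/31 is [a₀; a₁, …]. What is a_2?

386 = 12·31 + 14   →  a_0 = 12
31 = 2·14 + 3   →  a_1 = 2
14 = 4·3 + 2   →  a_2 = 4

4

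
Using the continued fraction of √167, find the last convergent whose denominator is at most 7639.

√167 = [12; 1, 11, 1, 24, …] (period length 4).
Convergents:
  p_0/q_0 = 12/1
  p_1/q_1 = 13/1
  p_2/q_2 = 155/12
  p_3/q_3 = 168/13
  p_4/q_4 = 4187/324
  p_5/q_5 = 4355/337
  p_6/q_6 = 52092/4031
  p_7/q_7 = 56447/4368
  p_8/q_8 = 1406820/108863
q_7 = 4368 ≤ 7639 < 108863 = q_8, so the answer is 56447/4368.

56447/4368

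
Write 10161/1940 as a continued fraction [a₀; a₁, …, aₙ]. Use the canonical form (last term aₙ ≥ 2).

[5; 4, 4, 1, 4, 19]

10161 = 5×1940 + 461
1940 = 4×461 + 96
461 = 4×96 + 77
96 = 1×77 + 19
77 = 4×19 + 1
19 = 19×1 + 0  (stop)
So 10161/1940 = [5; 4, 4, 1, 4, 19].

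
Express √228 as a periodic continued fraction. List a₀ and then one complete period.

[15; 10, 30]

a₀ = ⌊√228⌋ = 15.
With m₀=0, d₀=1 and mₖ₊₁ = dₖaₖ − mₖ, dₖ₊₁ = (n − mₖ₊₁²)/dₖ, aₖ₊₁ = ⌊(a₀+mₖ₊₁)/dₖ₊₁⌋:
  k=1: m=15, d=3, a=10
  k=2: m=15, d=1, a=30
d=1 and a=2a₀=30 at k=2, so the next step gives (m, d) = (15, 3) again — its k=1 value — and the period has length 2.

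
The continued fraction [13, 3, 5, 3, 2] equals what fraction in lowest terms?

Fold from the inside: start with 2/1.
  3 + 1/2 = 7/2
  5 + 2/7 = 37/7
  3 + 7/37 = 118/37
  13 + 37/118 = 1571/118

1571/118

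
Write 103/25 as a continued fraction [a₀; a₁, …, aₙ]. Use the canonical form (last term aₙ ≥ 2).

[4; 8, 3]

103 = 4×25 + 3
25 = 8×3 + 1
3 = 3×1 + 0  (stop)
So 103/25 = [4; 8, 3].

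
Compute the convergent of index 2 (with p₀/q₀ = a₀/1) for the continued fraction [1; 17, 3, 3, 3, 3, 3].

Using pₖ = aₖpₖ₋₁ + pₖ₋₂, qₖ = aₖqₖ₋₁ + qₖ₋₂ (with p₋₁=1, p₋₂=0, q₋₁=0, q₋₂=1):
  k=0: a=1, p=1, q=1
  k=1: a=17, p=18, q=17
  k=2: a=3, p=55, q=52

55/52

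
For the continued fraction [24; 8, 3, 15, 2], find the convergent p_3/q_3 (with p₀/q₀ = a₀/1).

9238/383

Using pₖ = aₖpₖ₋₁ + pₖ₋₂, qₖ = aₖqₖ₋₁ + qₖ₋₂ (with p₋₁=1, p₋₂=0, q₋₁=0, q₋₂=1):
  k=0: a=24, p=24, q=1
  k=1: a=8, p=193, q=8
  k=2: a=3, p=603, q=25
  k=3: a=15, p=9238, q=383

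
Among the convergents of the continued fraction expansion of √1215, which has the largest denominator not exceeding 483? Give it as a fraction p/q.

16801/482

√1215 = [34; 1, 5, 1, 68, …] (period length 4).
Convergents:
  p_0/q_0 = 34/1
  p_1/q_1 = 35/1
  p_2/q_2 = 209/6
  p_3/q_3 = 244/7
  p_4/q_4 = 16801/482
  p_5/q_5 = 17045/489
q_4 = 482 ≤ 483 < 489 = q_5, so the answer is 16801/482.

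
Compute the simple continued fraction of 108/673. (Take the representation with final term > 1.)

108 = 0*673 + 108
673 = 6*108 + 25
108 = 4*25 + 8
25 = 3*8 + 1
8 = 8*1 + 0  (stop)
So 108/673 = [0; 6, 4, 3, 8].

[0; 6, 4, 3, 8]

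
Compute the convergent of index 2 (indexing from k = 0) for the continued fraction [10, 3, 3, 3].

103/10

Using pₖ = aₖpₖ₋₁ + pₖ₋₂, qₖ = aₖqₖ₋₁ + qₖ₋₂ (with p₋₁=1, p₋₂=0, q₋₁=0, q₋₂=1):
  k=0: a=10, p=10, q=1
  k=1: a=3, p=31, q=3
  k=2: a=3, p=103, q=10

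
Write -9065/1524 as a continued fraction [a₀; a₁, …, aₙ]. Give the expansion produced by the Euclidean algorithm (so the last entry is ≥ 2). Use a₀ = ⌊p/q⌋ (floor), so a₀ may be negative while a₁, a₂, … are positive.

-9065 = -6×1524 + 79
1524 = 19×79 + 23
79 = 3×23 + 10
23 = 2×10 + 3
10 = 3×3 + 1
3 = 3×1 + 0  (stop)
So -9065/1524 = [-6; 19, 3, 2, 3, 3].

[-6; 19, 3, 2, 3, 3]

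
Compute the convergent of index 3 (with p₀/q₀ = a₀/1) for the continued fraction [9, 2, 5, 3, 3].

331/35

Using pₖ = aₖpₖ₋₁ + pₖ₋₂, qₖ = aₖqₖ₋₁ + qₖ₋₂ (with p₋₁=1, p₋₂=0, q₋₁=0, q₋₂=1):
  k=0: a=9, p=9, q=1
  k=1: a=2, p=19, q=2
  k=2: a=5, p=104, q=11
  k=3: a=3, p=331, q=35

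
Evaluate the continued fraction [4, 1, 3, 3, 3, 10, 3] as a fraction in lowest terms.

Fold from the inside: start with 3/1.
  10 + 1/3 = 31/3
  3 + 3/31 = 96/31
  3 + 31/96 = 319/96
  3 + 96/319 = 1053/319
  1 + 319/1053 = 1372/1053
  4 + 1053/1372 = 6541/1372

6541/1372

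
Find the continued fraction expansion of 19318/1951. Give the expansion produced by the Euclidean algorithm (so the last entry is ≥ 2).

[9; 1, 9, 6, 5, 6]

19318 = 9*1951 + 1759
1951 = 1*1759 + 192
1759 = 9*192 + 31
192 = 6*31 + 6
31 = 5*6 + 1
6 = 6*1 + 0  (stop)
So 19318/1951 = [9; 1, 9, 6, 5, 6].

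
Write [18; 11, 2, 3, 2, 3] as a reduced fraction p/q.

11377/629

Fold from the inside: start with 3/1.
  2 + 1/3 = 7/3
  3 + 3/7 = 24/7
  2 + 7/24 = 55/24
  11 + 24/55 = 629/55
  18 + 55/629 = 11377/629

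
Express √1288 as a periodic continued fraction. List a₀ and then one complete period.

a₀ = ⌊√1288⌋ = 35.
With m₀=0, d₀=1 and mₖ₊₁ = dₖaₖ − mₖ, dₖ₊₁ = (n − mₖ₊₁²)/dₖ, aₖ₊₁ = ⌊(a₀+mₖ₊₁)/dₖ₊₁⌋:
  k=1: m=35, d=63, a=1
  k=2: m=28, d=8, a=7
  k=3: m=28, d=63, a=1
  k=4: m=35, d=1, a=70
d=1 and a=2a₀=70 at k=4, so the next step gives (m, d) = (35, 63) again — its k=1 value — and the period has length 4.

[35; 1, 7, 1, 70]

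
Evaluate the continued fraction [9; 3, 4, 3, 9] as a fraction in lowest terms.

Fold from the inside: start with 9/1.
  3 + 1/9 = 28/9
  4 + 9/28 = 121/28
  3 + 28/121 = 391/121
  9 + 121/391 = 3640/391

3640/391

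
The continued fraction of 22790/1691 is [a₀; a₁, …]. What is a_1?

22790 = 13·1691 + 807   →  a_0 = 13
1691 = 2·807 + 77   →  a_1 = 2

2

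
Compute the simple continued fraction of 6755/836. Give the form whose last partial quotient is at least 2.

[8; 12, 2, 10, 1, 2]

6755 = 8·836 + 67
836 = 12·67 + 32
67 = 2·32 + 3
32 = 10·3 + 2
3 = 1·2 + 1
2 = 2·1 + 0  (stop)
So 6755/836 = [8; 12, 2, 10, 1, 2].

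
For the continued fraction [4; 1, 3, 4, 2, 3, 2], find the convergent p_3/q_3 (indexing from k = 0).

Using pₖ = aₖpₖ₋₁ + pₖ₋₂, qₖ = aₖqₖ₋₁ + qₖ₋₂ (with p₋₁=1, p₋₂=0, q₋₁=0, q₋₂=1):
  k=0: a=4, p=4, q=1
  k=1: a=1, p=5, q=1
  k=2: a=3, p=19, q=4
  k=3: a=4, p=81, q=17

81/17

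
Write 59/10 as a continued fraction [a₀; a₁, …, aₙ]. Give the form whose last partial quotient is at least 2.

59 = 5·10 + 9
10 = 1·9 + 1
9 = 9·1 + 0  (stop)
So 59/10 = [5; 1, 9].

[5; 1, 9]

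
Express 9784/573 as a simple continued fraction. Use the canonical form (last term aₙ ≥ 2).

[17; 13, 3, 14]

9784 = 17·573 + 43
573 = 13·43 + 14
43 = 3·14 + 1
14 = 14·1 + 0  (stop)
So 9784/573 = [17; 13, 3, 14].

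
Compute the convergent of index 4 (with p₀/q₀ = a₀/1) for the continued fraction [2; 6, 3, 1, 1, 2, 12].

Using pₖ = aₖpₖ₋₁ + pₖ₋₂, qₖ = aₖqₖ₋₁ + qₖ₋₂ (with p₋₁=1, p₋₂=0, q₋₁=0, q₋₂=1):
  k=0: a=2, p=2, q=1
  k=1: a=6, p=13, q=6
  k=2: a=3, p=41, q=19
  k=3: a=1, p=54, q=25
  k=4: a=1, p=95, q=44

95/44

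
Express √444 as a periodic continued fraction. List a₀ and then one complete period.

a₀ = ⌊√444⌋ = 21.
With m₀=0, d₀=1 and mₖ₊₁ = dₖaₖ − mₖ, dₖ₊₁ = (n − mₖ₊₁²)/dₖ, aₖ₊₁ = ⌊(a₀+mₖ₊₁)/dₖ₊₁⌋:
  k=1: m=21, d=3, a=14
  k=2: m=21, d=1, a=42
d=1 and a=2a₀=42 at k=2, so the next step gives (m, d) = (21, 3) again — its k=1 value — and the period has length 2.

[21; 14, 42]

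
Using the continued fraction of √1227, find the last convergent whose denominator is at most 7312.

√1227 = [35; 35, 70, …] (period length 2).
Convergents:
  p_0/q_0 = 35/1
  p_1/q_1 = 1226/35
  p_2/q_2 = 85855/2451
  p_3/q_3 = 3006151/85820
q_2 = 2451 ≤ 7312 < 85820 = q_3, so the answer is 85855/2451.

85855/2451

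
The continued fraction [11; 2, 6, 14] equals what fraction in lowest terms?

Fold from the inside: start with 14/1.
  6 + 1/14 = 85/14
  2 + 14/85 = 184/85
  11 + 85/184 = 2109/184

2109/184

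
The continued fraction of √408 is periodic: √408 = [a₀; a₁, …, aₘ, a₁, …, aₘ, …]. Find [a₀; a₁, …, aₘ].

[20; 5, 40]

a₀ = ⌊√408⌋ = 20.
With m₀=0, d₀=1 and mₖ₊₁ = dₖaₖ − mₖ, dₖ₊₁ = (n − mₖ₊₁²)/dₖ, aₖ₊₁ = ⌊(a₀+mₖ₊₁)/dₖ₊₁⌋:
  k=1: m=20, d=8, a=5
  k=2: m=20, d=1, a=40
d=1 and a=2a₀=40 at k=2, so the next step gives (m, d) = (20, 8) again — its k=1 value — and the period has length 2.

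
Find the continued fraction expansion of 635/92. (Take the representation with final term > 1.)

[6; 1, 9, 4, 2]

635 = 6×92 + 83
92 = 1×83 + 9
83 = 9×9 + 2
9 = 4×2 + 1
2 = 2×1 + 0  (stop)
So 635/92 = [6; 1, 9, 4, 2].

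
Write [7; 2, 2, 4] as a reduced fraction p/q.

Fold from the inside: start with 4/1.
  2 + 1/4 = 9/4
  2 + 4/9 = 22/9
  7 + 9/22 = 163/22

163/22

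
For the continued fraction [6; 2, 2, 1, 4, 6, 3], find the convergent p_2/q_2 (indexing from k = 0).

Using pₖ = aₖpₖ₋₁ + pₖ₋₂, qₖ = aₖqₖ₋₁ + qₖ₋₂ (with p₋₁=1, p₋₂=0, q₋₁=0, q₋₂=1):
  k=0: a=6, p=6, q=1
  k=1: a=2, p=13, q=2
  k=2: a=2, p=32, q=5

32/5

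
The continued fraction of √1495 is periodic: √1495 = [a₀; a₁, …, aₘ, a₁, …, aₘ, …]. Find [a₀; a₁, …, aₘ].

[38; 1, 1, 1, 76]

a₀ = ⌊√1495⌋ = 38.
With m₀=0, d₀=1 and mₖ₊₁ = dₖaₖ − mₖ, dₖ₊₁ = (n − mₖ₊₁²)/dₖ, aₖ₊₁ = ⌊(a₀+mₖ₊₁)/dₖ₊₁⌋:
  k=1: m=38, d=51, a=1
  k=2: m=13, d=26, a=1
  k=3: m=13, d=51, a=1
  k=4: m=38, d=1, a=76
d=1 and a=2a₀=76 at k=4, so the next step gives (m, d) = (38, 51) again — its k=1 value — and the period has length 4.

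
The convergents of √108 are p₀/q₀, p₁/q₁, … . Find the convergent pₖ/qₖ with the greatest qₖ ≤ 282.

√108 = [10; 2, 1, 1, 4, 1, 1, 2, 20, …] (period length 8).
Convergents:
  p_0/q_0 = 10/1
  p_1/q_1 = 21/2
  p_2/q_2 = 31/3
  p_3/q_3 = 52/5
  p_4/q_4 = 239/23
  p_5/q_5 = 291/28
  p_6/q_6 = 530/51
  p_7/q_7 = 1351/130
  p_8/q_8 = 27550/2651
q_7 = 130 ≤ 282 < 2651 = q_8, so the answer is 1351/130.

1351/130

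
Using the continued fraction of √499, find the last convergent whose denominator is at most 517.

4490/201

√499 = [22; 2, 1, 21, 1, 2, 44, …] (period length 6).
Convergents:
  p_0/q_0 = 22/1
  p_1/q_1 = 45/2
  p_2/q_2 = 67/3
  p_3/q_3 = 1452/65
  p_4/q_4 = 1519/68
  p_5/q_5 = 4490/201
  p_6/q_6 = 199079/8912
q_5 = 201 ≤ 517 < 8912 = q_6, so the answer is 4490/201.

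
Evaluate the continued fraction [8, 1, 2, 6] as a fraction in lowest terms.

165/19

Using pₖ = aₖpₖ₋₁ + pₖ₋₂ and qₖ = aₖqₖ₋₁ + qₖ₋₂:
  k=0: a=8, p=8, q=1
  k=1: a=1, p=9, q=1
  k=2: a=2, p=26, q=3
  k=3: a=6, p=165, q=19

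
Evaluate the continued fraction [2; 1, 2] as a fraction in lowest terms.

Using pₖ = aₖpₖ₋₁ + pₖ₋₂ and qₖ = aₖqₖ₋₁ + qₖ₋₂:
  k=0: a=2, p=2, q=1
  k=1: a=1, p=3, q=1
  k=2: a=2, p=8, q=3

8/3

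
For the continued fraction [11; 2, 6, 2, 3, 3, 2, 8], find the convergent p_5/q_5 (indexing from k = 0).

Using pₖ = aₖpₖ₋₁ + pₖ₋₂, qₖ = aₖqₖ₋₁ + qₖ₋₂ (with p₋₁=1, p₋₂=0, q₋₁=0, q₋₂=1):
  k=0: a=11, p=11, q=1
  k=1: a=2, p=23, q=2
  k=2: a=6, p=149, q=13
  k=3: a=2, p=321, q=28
  k=4: a=3, p=1112, q=97
  k=5: a=3, p=3657, q=319

3657/319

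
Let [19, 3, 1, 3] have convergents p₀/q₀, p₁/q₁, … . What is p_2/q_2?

Using pₖ = aₖpₖ₋₁ + pₖ₋₂, qₖ = aₖqₖ₋₁ + qₖ₋₂ (with p₋₁=1, p₋₂=0, q₋₁=0, q₋₂=1):
  k=0: a=19, p=19, q=1
  k=1: a=3, p=58, q=3
  k=2: a=1, p=77, q=4

77/4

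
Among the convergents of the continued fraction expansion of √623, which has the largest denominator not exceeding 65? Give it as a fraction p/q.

√623 = [24; 1, 23, 1, 48, …] (period length 4).
Convergents:
  p_0/q_0 = 24/1
  p_1/q_1 = 25/1
  p_2/q_2 = 599/24
  p_3/q_3 = 624/25
  p_4/q_4 = 30551/1224
q_3 = 25 ≤ 65 < 1224 = q_4, so the answer is 624/25.

624/25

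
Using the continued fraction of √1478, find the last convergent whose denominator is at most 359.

√1478 = [38; 2, 4, 38, 4, 2, 76, …] (period length 6).
Convergents:
  p_0/q_0 = 38/1
  p_1/q_1 = 77/2
  p_2/q_2 = 346/9
  p_3/q_3 = 13225/344
  p_4/q_4 = 53246/1385
q_3 = 344 ≤ 359 < 1385 = q_4, so the answer is 13225/344.

13225/344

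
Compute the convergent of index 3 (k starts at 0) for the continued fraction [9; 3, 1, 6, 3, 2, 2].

250/27

Using pₖ = aₖpₖ₋₁ + pₖ₋₂, qₖ = aₖqₖ₋₁ + qₖ₋₂ (with p₋₁=1, p₋₂=0, q₋₁=0, q₋₂=1):
  k=0: a=9, p=9, q=1
  k=1: a=3, p=28, q=3
  k=2: a=1, p=37, q=4
  k=3: a=6, p=250, q=27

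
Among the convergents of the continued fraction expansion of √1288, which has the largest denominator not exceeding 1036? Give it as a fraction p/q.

23220/647

√1288 = [35; 1, 7, 1, 70, …] (period length 4).
Convergents:
  p_0/q_0 = 35/1
  p_1/q_1 = 36/1
  p_2/q_2 = 287/8
  p_3/q_3 = 323/9
  p_4/q_4 = 22897/638
  p_5/q_5 = 23220/647
  p_6/q_6 = 185437/5167
q_5 = 647 ≤ 1036 < 5167 = q_6, so the answer is 23220/647.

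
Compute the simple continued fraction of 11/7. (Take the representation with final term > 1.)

[1; 1, 1, 3]

11 = 1·7 + 4
7 = 1·4 + 3
4 = 1·3 + 1
3 = 3·1 + 0  (stop)
So 11/7 = [1; 1, 1, 3].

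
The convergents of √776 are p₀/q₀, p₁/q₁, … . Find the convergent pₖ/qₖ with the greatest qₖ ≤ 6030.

76049/2730

√776 = [27; 1, 5, 1, 54, …] (period length 4).
Convergents:
  p_0/q_0 = 27/1
  p_1/q_1 = 28/1
  p_2/q_2 = 167/6
  p_3/q_3 = 195/7
  p_4/q_4 = 10697/384
  p_5/q_5 = 10892/391
  p_6/q_6 = 65157/2339
  p_7/q_7 = 76049/2730
  p_8/q_8 = 4171803/149759
q_7 = 2730 ≤ 6030 < 149759 = q_8, so the answer is 76049/2730.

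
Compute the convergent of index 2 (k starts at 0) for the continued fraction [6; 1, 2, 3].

20/3

Using pₖ = aₖpₖ₋₁ + pₖ₋₂, qₖ = aₖqₖ₋₁ + qₖ₋₂ (with p₋₁=1, p₋₂=0, q₋₁=0, q₋₂=1):
  k=0: a=6, p=6, q=1
  k=1: a=1, p=7, q=1
  k=2: a=2, p=20, q=3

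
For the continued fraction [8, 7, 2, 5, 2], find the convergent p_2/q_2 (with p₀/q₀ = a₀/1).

Using pₖ = aₖpₖ₋₁ + pₖ₋₂, qₖ = aₖqₖ₋₁ + qₖ₋₂ (with p₋₁=1, p₋₂=0, q₋₁=0, q₋₂=1):
  k=0: a=8, p=8, q=1
  k=1: a=7, p=57, q=7
  k=2: a=2, p=122, q=15

122/15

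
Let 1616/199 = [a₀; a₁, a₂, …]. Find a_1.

1616 = 8·199 + 24   →  a_0 = 8
199 = 8·24 + 7   →  a_1 = 8

8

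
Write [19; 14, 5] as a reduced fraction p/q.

1354/71

Using pₖ = aₖpₖ₋₁ + pₖ₋₂ and qₖ = aₖqₖ₋₁ + qₖ₋₂:
  k=0: a=19, p=19, q=1
  k=1: a=14, p=267, q=14
  k=2: a=5, p=1354, q=71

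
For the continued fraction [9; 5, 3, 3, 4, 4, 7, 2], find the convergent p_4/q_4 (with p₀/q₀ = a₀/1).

Using pₖ = aₖpₖ₋₁ + pₖ₋₂, qₖ = aₖqₖ₋₁ + qₖ₋₂ (with p₋₁=1, p₋₂=0, q₋₁=0, q₋₂=1):
  k=0: a=9, p=9, q=1
  k=1: a=5, p=46, q=5
  k=2: a=3, p=147, q=16
  k=3: a=3, p=487, q=53
  k=4: a=4, p=2095, q=228

2095/228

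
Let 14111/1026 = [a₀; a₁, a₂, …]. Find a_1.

14111 = 13·1026 + 773   →  a_0 = 13
1026 = 1·773 + 253   →  a_1 = 1

1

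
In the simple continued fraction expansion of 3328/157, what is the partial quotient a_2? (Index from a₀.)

3328 = 21·157 + 31   →  a_0 = 21
157 = 5·31 + 2   →  a_1 = 5
31 = 15·2 + 1   →  a_2 = 15

15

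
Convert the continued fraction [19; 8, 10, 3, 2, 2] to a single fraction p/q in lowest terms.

27098/1417

Using pₖ = aₖpₖ₋₁ + pₖ₋₂ and qₖ = aₖqₖ₋₁ + qₖ₋₂:
  k=0: a=19, p=19, q=1
  k=1: a=8, p=153, q=8
  k=2: a=10, p=1549, q=81
  k=3: a=3, p=4800, q=251
  k=4: a=2, p=11149, q=583
  k=5: a=2, p=27098, q=1417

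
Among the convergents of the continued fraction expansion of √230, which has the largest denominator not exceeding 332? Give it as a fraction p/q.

2745/181

√230 = [15; 6, 30, …] (period length 2).
Convergents:
  p_0/q_0 = 15/1
  p_1/q_1 = 91/6
  p_2/q_2 = 2745/181
  p_3/q_3 = 16561/1092
q_2 = 181 ≤ 332 < 1092 = q_3, so the answer is 2745/181.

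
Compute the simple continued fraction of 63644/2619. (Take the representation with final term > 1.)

63644 = 24·2619 + 788
2619 = 3·788 + 255
788 = 3·255 + 23
255 = 11·23 + 2
23 = 11·2 + 1
2 = 2·1 + 0  (stop)
So 63644/2619 = [24; 3, 3, 11, 11, 2].

[24; 3, 3, 11, 11, 2]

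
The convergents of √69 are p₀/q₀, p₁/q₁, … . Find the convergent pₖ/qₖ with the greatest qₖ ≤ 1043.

7775/936

√69 = [8; 3, 3, 1, 4, 1, 3, 3, 16, …] (period length 8).
Convergents:
  p_0/q_0 = 8/1
  p_1/q_1 = 25/3
  p_2/q_2 = 83/10
  p_3/q_3 = 108/13
  p_4/q_4 = 515/62
  p_5/q_5 = 623/75
  p_6/q_6 = 2384/287
  p_7/q_7 = 7775/936
  p_8/q_8 = 126784/15263
q_7 = 936 ≤ 1043 < 15263 = q_8, so the answer is 7775/936.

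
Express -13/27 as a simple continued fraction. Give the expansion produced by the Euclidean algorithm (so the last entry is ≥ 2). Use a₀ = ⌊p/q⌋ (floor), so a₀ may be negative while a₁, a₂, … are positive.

[-1; 1, 1, 13]

-13 = -1·27 + 14
27 = 1·14 + 13
14 = 1·13 + 1
13 = 13·1 + 0  (stop)
So -13/27 = [-1; 1, 1, 13].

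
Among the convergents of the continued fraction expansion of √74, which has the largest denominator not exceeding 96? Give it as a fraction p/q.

√74 = [8; 1, 1, 1, 1, 16, …] (period length 5).
Convergents:
  p_0/q_0 = 8/1
  p_1/q_1 = 9/1
  p_2/q_2 = 17/2
  p_3/q_3 = 26/3
  p_4/q_4 = 43/5
  p_5/q_5 = 714/83
  p_6/q_6 = 757/88
  p_7/q_7 = 1471/171
q_6 = 88 ≤ 96 < 171 = q_7, so the answer is 757/88.

757/88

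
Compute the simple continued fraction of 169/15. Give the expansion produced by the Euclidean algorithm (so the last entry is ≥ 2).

169 = 11×15 + 4
15 = 3×4 + 3
4 = 1×3 + 1
3 = 3×1 + 0  (stop)
So 169/15 = [11; 3, 1, 3].

[11; 3, 1, 3]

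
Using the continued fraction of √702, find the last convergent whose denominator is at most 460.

5617/212

√702 = [26; 2, 52, …] (period length 2).
Convergents:
  p_0/q_0 = 26/1
  p_1/q_1 = 53/2
  p_2/q_2 = 2782/105
  p_3/q_3 = 5617/212
  p_4/q_4 = 294866/11129
q_3 = 212 ≤ 460 < 11129 = q_4, so the answer is 5617/212.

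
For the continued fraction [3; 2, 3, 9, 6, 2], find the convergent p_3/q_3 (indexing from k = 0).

223/65

Using pₖ = aₖpₖ₋₁ + pₖ₋₂, qₖ = aₖqₖ₋₁ + qₖ₋₂ (with p₋₁=1, p₋₂=0, q₋₁=0, q₋₂=1):
  k=0: a=3, p=3, q=1
  k=1: a=2, p=7, q=2
  k=2: a=3, p=24, q=7
  k=3: a=9, p=223, q=65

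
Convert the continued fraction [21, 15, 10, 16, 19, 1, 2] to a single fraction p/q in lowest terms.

Fold from the inside: start with 2/1.
  1 + 1/2 = 3/2
  19 + 2/3 = 59/3
  16 + 3/59 = 947/59
  10 + 59/947 = 9529/947
  15 + 947/9529 = 143882/9529
  21 + 9529/143882 = 3031051/143882

3031051/143882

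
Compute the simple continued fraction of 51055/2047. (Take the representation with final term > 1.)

51055 = 24*2047 + 1927
2047 = 1*1927 + 120
1927 = 16*120 + 7
120 = 17*7 + 1
7 = 7*1 + 0  (stop)
So 51055/2047 = [24; 1, 16, 17, 7].

[24; 1, 16, 17, 7]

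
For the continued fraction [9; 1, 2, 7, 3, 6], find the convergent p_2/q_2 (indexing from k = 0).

29/3

Using pₖ = aₖpₖ₋₁ + pₖ₋₂, qₖ = aₖqₖ₋₁ + qₖ₋₂ (with p₋₁=1, p₋₂=0, q₋₁=0, q₋₂=1):
  k=0: a=9, p=9, q=1
  k=1: a=1, p=10, q=1
  k=2: a=2, p=29, q=3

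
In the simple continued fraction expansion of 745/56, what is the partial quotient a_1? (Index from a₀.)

3

745 = 13·56 + 17   →  a_0 = 13
56 = 3·17 + 5   →  a_1 = 3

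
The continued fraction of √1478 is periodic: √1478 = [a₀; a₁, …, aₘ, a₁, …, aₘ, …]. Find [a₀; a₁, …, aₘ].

[38; 2, 4, 38, 4, 2, 76]

a₀ = ⌊√1478⌋ = 38.
With m₀=0, d₀=1 and mₖ₊₁ = dₖaₖ − mₖ, dₖ₊₁ = (n − mₖ₊₁²)/dₖ, aₖ₊₁ = ⌊(a₀+mₖ₊₁)/dₖ₊₁⌋:
  k=1: m=38, d=34, a=2
  k=2: m=30, d=17, a=4
  k=3: m=38, d=2, a=38
  k=4: m=38, d=17, a=4
  k=5: m=30, d=34, a=2
  k=6: m=38, d=1, a=76
d=1 and a=2a₀=76 at k=6, so the next step gives (m, d) = (38, 34) again — its k=1 value — and the period has length 6.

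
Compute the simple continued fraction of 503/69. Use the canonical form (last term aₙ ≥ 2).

[7; 3, 2, 4, 2]

503 = 7·69 + 20
69 = 3·20 + 9
20 = 2·9 + 2
9 = 4·2 + 1
2 = 2·1 + 0  (stop)
So 503/69 = [7; 3, 2, 4, 2].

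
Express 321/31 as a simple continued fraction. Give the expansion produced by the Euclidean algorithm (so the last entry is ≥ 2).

[10; 2, 1, 4, 2]

321 = 10·31 + 11
31 = 2·11 + 9
11 = 1·9 + 2
9 = 4·2 + 1
2 = 2·1 + 0  (stop)
So 321/31 = [10; 2, 1, 4, 2].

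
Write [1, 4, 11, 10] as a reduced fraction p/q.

Using pₖ = aₖpₖ₋₁ + pₖ₋₂ and qₖ = aₖqₖ₋₁ + qₖ₋₂:
  k=0: a=1, p=1, q=1
  k=1: a=4, p=5, q=4
  k=2: a=11, p=56, q=45
  k=3: a=10, p=565, q=454

565/454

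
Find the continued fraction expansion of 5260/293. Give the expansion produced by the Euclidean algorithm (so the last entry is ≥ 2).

5260 = 17·293 + 279
293 = 1·279 + 14
279 = 19·14 + 13
14 = 1·13 + 1
13 = 13·1 + 0  (stop)
So 5260/293 = [17; 1, 19, 1, 13].

[17; 1, 19, 1, 13]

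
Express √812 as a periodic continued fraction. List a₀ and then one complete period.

a₀ = ⌊√812⌋ = 28.
With m₀=0, d₀=1 and mₖ₊₁ = dₖaₖ − mₖ, dₖ₊₁ = (n − mₖ₊₁²)/dₖ, aₖ₊₁ = ⌊(a₀+mₖ₊₁)/dₖ₊₁⌋:
  k=1: m=28, d=28, a=2
  k=2: m=28, d=1, a=56
d=1 and a=2a₀=56 at k=2, so the next step gives (m, d) = (28, 28) again — its k=1 value — and the period has length 2.

[28; 2, 56]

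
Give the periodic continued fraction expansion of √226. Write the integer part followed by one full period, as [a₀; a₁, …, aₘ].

a₀ = ⌊√226⌋ = 15.
With m₀=0, d₀=1 and mₖ₊₁ = dₖaₖ − mₖ, dₖ₊₁ = (n − mₖ₊₁²)/dₖ, aₖ₊₁ = ⌊(a₀+mₖ₊₁)/dₖ₊₁⌋:
  k=1: m=15, d=1, a=30
d=1 and a=2a₀=30 at k=1, so the next step gives (m, d) = (15, 1) again — its k=1 value — and the period has length 1.

[15; 30]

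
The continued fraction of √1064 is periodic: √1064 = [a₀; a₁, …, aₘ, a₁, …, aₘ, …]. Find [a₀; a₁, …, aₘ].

a₀ = ⌊√1064⌋ = 32.
With m₀=0, d₀=1 and mₖ₊₁ = dₖaₖ − mₖ, dₖ₊₁ = (n − mₖ₊₁²)/dₖ, aₖ₊₁ = ⌊(a₀+mₖ₊₁)/dₖ₊₁⌋:
  k=1: m=32, d=40, a=1
  k=2: m=8, d=25, a=1
  k=3: m=17, d=31, a=1
  k=4: m=14, d=28, a=1
  k=5: m=14, d=31, a=1
  k=6: m=17, d=25, a=1
  k=7: m=8, d=40, a=1
  k=8: m=32, d=1, a=64
d=1 and a=2a₀=64 at k=8, so the next step gives (m, d) = (32, 40) again — its k=1 value — and the period has length 8.

[32; 1, 1, 1, 1, 1, 1, 1, 64]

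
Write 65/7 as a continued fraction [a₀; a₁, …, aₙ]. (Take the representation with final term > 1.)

65 = 9·7 + 2
7 = 3·2 + 1
2 = 2·1 + 0  (stop)
So 65/7 = [9; 3, 2].

[9; 3, 2]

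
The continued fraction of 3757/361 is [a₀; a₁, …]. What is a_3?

3757 = 10·361 + 147   →  a_0 = 10
361 = 2·147 + 67   →  a_1 = 2
147 = 2·67 + 13   →  a_2 = 2
67 = 5·13 + 2   →  a_3 = 5

5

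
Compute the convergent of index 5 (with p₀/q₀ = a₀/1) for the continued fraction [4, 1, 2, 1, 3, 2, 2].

161/34

Using pₖ = aₖpₖ₋₁ + pₖ₋₂, qₖ = aₖqₖ₋₁ + qₖ₋₂ (with p₋₁=1, p₋₂=0, q₋₁=0, q₋₂=1):
  k=0: a=4, p=4, q=1
  k=1: a=1, p=5, q=1
  k=2: a=2, p=14, q=3
  k=3: a=1, p=19, q=4
  k=4: a=3, p=71, q=15
  k=5: a=2, p=161, q=34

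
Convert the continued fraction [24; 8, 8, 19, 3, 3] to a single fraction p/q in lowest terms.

304554/12625

Fold from the inside: start with 3/1.
  3 + 1/3 = 10/3
  19 + 3/10 = 193/10
  8 + 10/193 = 1554/193
  8 + 193/1554 = 12625/1554
  24 + 1554/12625 = 304554/12625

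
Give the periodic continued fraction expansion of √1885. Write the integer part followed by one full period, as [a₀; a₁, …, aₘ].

[43; 2, 2, 2, 86]

a₀ = ⌊√1885⌋ = 43.
With m₀=0, d₀=1 and mₖ₊₁ = dₖaₖ − mₖ, dₖ₊₁ = (n − mₖ₊₁²)/dₖ, aₖ₊₁ = ⌊(a₀+mₖ₊₁)/dₖ₊₁⌋:
  k=1: m=43, d=36, a=2
  k=2: m=29, d=29, a=2
  k=3: m=29, d=36, a=2
  k=4: m=43, d=1, a=86
d=1 and a=2a₀=86 at k=4, so the next step gives (m, d) = (43, 36) again — its k=1 value — and the period has length 4.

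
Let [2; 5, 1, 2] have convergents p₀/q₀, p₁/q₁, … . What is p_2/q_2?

Using pₖ = aₖpₖ₋₁ + pₖ₋₂, qₖ = aₖqₖ₋₁ + qₖ₋₂ (with p₋₁=1, p₋₂=0, q₋₁=0, q₋₂=1):
  k=0: a=2, p=2, q=1
  k=1: a=5, p=11, q=5
  k=2: a=1, p=13, q=6

13/6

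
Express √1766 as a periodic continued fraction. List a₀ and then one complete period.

[42; 42, 84]

a₀ = ⌊√1766⌋ = 42.
With m₀=0, d₀=1 and mₖ₊₁ = dₖaₖ − mₖ, dₖ₊₁ = (n − mₖ₊₁²)/dₖ, aₖ₊₁ = ⌊(a₀+mₖ₊₁)/dₖ₊₁⌋:
  k=1: m=42, d=2, a=42
  k=2: m=42, d=1, a=84
d=1 and a=2a₀=84 at k=2, so the next step gives (m, d) = (42, 2) again — its k=1 value — and the period has length 2.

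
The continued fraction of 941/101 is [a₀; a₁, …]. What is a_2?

941 = 9·101 + 32   →  a_0 = 9
101 = 3·32 + 5   →  a_1 = 3
32 = 6·5 + 2   →  a_2 = 6

6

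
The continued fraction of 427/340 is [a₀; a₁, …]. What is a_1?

427 = 1·340 + 87   →  a_0 = 1
340 = 3·87 + 79   →  a_1 = 3

3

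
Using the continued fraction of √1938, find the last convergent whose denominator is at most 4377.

170500/3873

√1938 = [44; 44, 88, …] (period length 2).
Convergents:
  p_0/q_0 = 44/1
  p_1/q_1 = 1937/44
  p_2/q_2 = 170500/3873
  p_3/q_3 = 7503937/170456
q_2 = 3873 ≤ 4377 < 170456 = q_3, so the answer is 170500/3873.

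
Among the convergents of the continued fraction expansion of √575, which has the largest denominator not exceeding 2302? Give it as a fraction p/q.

√575 = [23; 1, 46, …] (period length 2).
Convergents:
  p_0/q_0 = 23/1
  p_1/q_1 = 24/1
  p_2/q_2 = 1127/47
  p_3/q_3 = 1151/48
  p_4/q_4 = 54073/2255
  p_5/q_5 = 55224/2303
q_4 = 2255 ≤ 2302 < 2303 = q_5, so the answer is 54073/2255.

54073/2255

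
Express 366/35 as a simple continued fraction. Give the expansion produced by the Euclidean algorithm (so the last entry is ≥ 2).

[10; 2, 5, 3]

366 = 10×35 + 16
35 = 2×16 + 3
16 = 5×3 + 1
3 = 3×1 + 0  (stop)
So 366/35 = [10; 2, 5, 3].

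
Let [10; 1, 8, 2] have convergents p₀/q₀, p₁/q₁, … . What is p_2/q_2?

98/9

Using pₖ = aₖpₖ₋₁ + pₖ₋₂, qₖ = aₖqₖ₋₁ + qₖ₋₂ (with p₋₁=1, p₋₂=0, q₋₁=0, q₋₂=1):
  k=0: a=10, p=10, q=1
  k=1: a=1, p=11, q=1
  k=2: a=8, p=98, q=9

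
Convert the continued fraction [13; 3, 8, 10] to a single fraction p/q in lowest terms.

3370/253

Fold from the inside: start with 10/1.
  8 + 1/10 = 81/10
  3 + 10/81 = 253/81
  13 + 81/253 = 3370/253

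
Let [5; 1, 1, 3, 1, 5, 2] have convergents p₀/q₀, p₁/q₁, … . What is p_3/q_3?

39/7

Using pₖ = aₖpₖ₋₁ + pₖ₋₂, qₖ = aₖqₖ₋₁ + qₖ₋₂ (with p₋₁=1, p₋₂=0, q₋₁=0, q₋₂=1):
  k=0: a=5, p=5, q=1
  k=1: a=1, p=6, q=1
  k=2: a=1, p=11, q=2
  k=3: a=3, p=39, q=7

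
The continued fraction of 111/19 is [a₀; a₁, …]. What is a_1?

111 = 5·19 + 16   →  a_0 = 5
19 = 1·16 + 3   →  a_1 = 1

1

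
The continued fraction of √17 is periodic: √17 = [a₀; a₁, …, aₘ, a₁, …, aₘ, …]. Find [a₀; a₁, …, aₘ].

a₀ = ⌊√17⌋ = 4.
With m₀=0, d₀=1 and mₖ₊₁ = dₖaₖ − mₖ, dₖ₊₁ = (n − mₖ₊₁²)/dₖ, aₖ₊₁ = ⌊(a₀+mₖ₊₁)/dₖ₊₁⌋:
  k=1: m=4, d=1, a=8
d=1 and a=2a₀=8 at k=1, so the next step gives (m, d) = (4, 1) again — its k=1 value — and the period has length 1.

[4; 8]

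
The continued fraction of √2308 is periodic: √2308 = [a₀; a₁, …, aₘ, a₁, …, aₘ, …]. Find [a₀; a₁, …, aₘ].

a₀ = ⌊√2308⌋ = 48.
With m₀=0, d₀=1 and mₖ₊₁ = dₖaₖ − mₖ, dₖ₊₁ = (n − mₖ₊₁²)/dₖ, aₖ₊₁ = ⌊(a₀+mₖ₊₁)/dₖ₊₁⌋:
  k=1: m=48, d=4, a=24
  k=2: m=48, d=1, a=96
d=1 and a=2a₀=96 at k=2, so the next step gives (m, d) = (48, 4) again — its k=1 value — and the period has length 2.

[48; 24, 96]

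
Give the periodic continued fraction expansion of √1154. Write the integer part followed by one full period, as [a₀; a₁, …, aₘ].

[33; 1, 32, 1, 66]

a₀ = ⌊√1154⌋ = 33.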